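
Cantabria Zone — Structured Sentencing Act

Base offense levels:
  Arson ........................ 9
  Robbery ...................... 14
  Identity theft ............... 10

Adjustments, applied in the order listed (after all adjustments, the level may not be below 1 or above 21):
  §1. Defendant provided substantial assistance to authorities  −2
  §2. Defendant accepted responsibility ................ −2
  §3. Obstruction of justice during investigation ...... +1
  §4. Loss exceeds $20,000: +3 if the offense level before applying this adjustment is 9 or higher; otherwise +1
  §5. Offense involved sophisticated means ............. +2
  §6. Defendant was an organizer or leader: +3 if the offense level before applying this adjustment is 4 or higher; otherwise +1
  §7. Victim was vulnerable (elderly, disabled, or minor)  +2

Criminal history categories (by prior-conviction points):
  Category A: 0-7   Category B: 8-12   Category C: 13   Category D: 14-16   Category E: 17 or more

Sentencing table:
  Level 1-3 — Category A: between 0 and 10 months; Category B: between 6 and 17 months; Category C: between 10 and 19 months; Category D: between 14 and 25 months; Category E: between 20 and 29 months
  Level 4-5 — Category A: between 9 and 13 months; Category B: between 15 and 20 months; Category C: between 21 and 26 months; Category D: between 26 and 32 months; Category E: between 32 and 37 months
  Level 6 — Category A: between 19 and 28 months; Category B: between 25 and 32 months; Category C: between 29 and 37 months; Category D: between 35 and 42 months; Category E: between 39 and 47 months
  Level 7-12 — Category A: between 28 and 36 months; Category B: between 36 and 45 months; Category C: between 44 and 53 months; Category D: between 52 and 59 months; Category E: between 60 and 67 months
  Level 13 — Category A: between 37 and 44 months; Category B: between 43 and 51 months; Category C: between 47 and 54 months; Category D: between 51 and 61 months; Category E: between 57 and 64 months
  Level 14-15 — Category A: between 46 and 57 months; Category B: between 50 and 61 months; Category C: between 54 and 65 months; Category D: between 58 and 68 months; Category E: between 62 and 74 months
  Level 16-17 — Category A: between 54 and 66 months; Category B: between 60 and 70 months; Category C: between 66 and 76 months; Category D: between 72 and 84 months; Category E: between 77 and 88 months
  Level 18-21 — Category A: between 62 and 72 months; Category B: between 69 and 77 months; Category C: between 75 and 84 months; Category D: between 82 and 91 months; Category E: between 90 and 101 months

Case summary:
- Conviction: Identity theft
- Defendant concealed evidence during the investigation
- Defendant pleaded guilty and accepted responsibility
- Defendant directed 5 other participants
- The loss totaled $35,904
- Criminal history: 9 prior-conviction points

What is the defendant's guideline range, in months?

Base offense level for identity theft: 10.
§2 applies: 10 − 2 = 8.
§3 applies: 8 + 1 = 9.
§4 applies (level before this adjustment is 9 ≥ 9, so +3): 9 + 3 = 12.
§6 applies (level before this adjustment is 12 ≥ 4, so +3): 12 + 3 = 15.
§7 does not apply.
Final offense level: 15.
Criminal history: 9 prior points → Category B (8-12).
Level 15 falls in the 14-15 band.
Grid: Level 14-15 × Category B = 50-61 months.

50-61 months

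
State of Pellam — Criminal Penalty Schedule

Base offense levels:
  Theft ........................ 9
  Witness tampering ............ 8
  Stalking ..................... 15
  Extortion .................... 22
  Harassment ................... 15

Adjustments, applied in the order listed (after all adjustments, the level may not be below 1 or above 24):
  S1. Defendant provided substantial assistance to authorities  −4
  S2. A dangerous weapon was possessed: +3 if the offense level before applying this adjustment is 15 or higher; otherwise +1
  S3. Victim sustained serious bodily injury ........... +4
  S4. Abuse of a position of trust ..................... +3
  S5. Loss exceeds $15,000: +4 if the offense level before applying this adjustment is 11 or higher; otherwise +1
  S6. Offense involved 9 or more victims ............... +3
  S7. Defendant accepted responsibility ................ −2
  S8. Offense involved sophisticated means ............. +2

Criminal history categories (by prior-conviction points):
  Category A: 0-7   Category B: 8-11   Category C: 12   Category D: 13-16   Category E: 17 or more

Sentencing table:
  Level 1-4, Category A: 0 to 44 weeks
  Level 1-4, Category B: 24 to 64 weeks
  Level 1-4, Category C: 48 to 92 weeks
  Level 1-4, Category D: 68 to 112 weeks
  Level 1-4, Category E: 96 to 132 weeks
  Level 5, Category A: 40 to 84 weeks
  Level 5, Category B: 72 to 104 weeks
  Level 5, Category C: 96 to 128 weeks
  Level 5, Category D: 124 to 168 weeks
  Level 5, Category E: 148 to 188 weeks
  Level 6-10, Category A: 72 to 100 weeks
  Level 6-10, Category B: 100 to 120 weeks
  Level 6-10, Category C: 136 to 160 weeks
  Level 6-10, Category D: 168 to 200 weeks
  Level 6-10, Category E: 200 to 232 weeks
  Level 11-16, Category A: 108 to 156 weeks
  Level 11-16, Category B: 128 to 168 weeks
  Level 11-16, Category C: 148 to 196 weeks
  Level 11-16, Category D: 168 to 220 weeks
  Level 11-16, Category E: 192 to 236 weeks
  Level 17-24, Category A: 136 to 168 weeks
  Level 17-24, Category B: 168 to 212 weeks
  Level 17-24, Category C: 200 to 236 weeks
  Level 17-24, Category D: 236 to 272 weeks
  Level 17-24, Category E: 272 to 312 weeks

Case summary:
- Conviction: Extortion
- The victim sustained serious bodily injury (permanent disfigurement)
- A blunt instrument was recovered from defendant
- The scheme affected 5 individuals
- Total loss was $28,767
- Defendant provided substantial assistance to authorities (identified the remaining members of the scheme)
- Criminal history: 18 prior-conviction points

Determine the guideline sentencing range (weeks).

Base offense level for extortion: 22.
S1 applies: 22 − 4 = 18.
S2 applies (level before this adjustment is 18 ≥ 15, so +3): 18 + 3 = 21.
S3 applies: 21 + 4 = 25.
S5 applies (level before this adjustment is 25 ≥ 11, so +4): 25 + 4 = 29.
S6 does not apply.
S7 does not apply.
S8 does not apply.
Level 29 exceeds the maximum of 24; capped at 24.
Final offense level: 24.
Criminal history: 18 prior points → Category E (17+).
Level 24 falls in the 17-24 band.
Grid: Level 17-24 × Category E = 272-312 weeks.

272-312 weeks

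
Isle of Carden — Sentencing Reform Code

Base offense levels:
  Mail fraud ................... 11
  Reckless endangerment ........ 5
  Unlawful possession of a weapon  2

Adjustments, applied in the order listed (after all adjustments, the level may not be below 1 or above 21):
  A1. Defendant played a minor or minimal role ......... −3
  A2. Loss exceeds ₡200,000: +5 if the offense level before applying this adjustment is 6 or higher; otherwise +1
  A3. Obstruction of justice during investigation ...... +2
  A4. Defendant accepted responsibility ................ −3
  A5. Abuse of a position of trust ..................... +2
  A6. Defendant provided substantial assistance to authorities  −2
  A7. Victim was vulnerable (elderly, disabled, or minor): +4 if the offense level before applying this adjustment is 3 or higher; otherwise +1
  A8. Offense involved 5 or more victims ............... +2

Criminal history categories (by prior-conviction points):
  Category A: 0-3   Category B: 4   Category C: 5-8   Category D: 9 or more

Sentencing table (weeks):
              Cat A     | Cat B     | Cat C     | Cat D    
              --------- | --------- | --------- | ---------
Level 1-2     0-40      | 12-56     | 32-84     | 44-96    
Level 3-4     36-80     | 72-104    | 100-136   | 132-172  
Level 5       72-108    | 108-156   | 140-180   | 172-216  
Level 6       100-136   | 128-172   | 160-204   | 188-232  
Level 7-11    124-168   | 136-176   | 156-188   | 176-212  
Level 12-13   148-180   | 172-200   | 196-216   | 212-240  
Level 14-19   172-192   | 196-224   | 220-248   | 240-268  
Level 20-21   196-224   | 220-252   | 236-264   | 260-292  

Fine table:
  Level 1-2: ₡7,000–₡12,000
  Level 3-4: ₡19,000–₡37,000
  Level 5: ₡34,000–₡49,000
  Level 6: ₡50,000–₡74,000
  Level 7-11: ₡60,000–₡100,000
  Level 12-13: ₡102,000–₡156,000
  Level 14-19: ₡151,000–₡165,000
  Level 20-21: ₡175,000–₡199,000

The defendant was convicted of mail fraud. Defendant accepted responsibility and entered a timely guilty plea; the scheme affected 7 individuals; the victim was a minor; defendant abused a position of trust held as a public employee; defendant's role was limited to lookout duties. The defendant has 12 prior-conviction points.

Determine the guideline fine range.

Base offense level for mail fraud: 11.
A1 applies: 11 − 3 = 8.
A4 applies: 8 − 3 = 5.
A5 applies: 5 + 2 = 7.
A7 applies (level before this adjustment is 7 ≥ 3, so +4): 7 + 4 = 11.
A8 applies: 11 + 2 = 13.
Final offense level: 13.
Level 13 falls in the 12-13 band.
Fine table: Level 12-13 → ₡102,000–₡156,000.

₡102,000–₡156,000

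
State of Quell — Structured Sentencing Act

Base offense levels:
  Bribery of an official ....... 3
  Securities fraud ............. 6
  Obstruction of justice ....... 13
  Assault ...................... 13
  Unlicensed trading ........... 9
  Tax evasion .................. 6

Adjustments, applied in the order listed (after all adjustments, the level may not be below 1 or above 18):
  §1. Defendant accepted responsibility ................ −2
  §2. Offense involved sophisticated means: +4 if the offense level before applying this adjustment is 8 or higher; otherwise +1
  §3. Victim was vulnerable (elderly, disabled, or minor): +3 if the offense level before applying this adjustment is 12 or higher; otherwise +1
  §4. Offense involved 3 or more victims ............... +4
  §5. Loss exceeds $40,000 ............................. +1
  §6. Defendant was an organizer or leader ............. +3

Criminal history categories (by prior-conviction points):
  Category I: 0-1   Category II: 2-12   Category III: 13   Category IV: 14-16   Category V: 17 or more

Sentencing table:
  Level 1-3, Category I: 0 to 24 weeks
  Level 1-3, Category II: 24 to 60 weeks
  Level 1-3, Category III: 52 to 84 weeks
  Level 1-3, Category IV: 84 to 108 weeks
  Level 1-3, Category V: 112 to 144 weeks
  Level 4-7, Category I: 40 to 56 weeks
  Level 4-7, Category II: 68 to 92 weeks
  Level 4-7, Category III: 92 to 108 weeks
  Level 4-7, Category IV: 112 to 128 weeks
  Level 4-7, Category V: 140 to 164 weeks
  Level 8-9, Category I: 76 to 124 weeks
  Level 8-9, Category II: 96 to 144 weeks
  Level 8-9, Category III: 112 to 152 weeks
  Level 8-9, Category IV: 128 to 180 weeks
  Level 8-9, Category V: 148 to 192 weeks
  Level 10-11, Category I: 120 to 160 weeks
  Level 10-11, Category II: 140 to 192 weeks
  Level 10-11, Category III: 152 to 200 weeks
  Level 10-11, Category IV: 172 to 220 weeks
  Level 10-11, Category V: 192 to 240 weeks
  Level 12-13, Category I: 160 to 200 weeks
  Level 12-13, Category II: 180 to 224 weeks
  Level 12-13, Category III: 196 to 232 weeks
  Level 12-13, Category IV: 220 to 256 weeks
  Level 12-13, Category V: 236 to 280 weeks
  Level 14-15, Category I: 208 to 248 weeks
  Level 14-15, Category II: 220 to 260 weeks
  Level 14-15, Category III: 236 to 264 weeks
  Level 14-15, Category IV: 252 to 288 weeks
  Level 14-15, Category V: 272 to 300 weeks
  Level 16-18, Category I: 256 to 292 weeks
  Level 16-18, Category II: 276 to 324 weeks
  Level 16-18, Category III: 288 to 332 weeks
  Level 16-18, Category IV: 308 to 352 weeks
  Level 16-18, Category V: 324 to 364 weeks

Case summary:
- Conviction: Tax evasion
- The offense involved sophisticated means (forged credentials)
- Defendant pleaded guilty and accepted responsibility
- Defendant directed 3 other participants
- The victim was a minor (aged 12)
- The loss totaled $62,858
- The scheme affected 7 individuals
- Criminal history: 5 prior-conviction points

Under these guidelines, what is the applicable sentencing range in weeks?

Base offense level for tax evasion: 6.
§1 applies: 6 − 2 = 4.
§2 applies (level before this adjustment is 4 < 8, so +1): 4 + 1 = 5.
§3 applies (level before this adjustment is 5 < 12, so +1): 5 + 1 = 6.
§4 applies: 6 + 4 = 10.
§5 applies: 10 + 1 = 11.
§6 applies: 11 + 3 = 14.
Final offense level: 14.
Criminal history: 5 prior points → Category II (2-12).
Level 14 falls in the 14-15 band.
Grid: Level 14-15 × Category II = 220-260 weeks.

220-260 weeks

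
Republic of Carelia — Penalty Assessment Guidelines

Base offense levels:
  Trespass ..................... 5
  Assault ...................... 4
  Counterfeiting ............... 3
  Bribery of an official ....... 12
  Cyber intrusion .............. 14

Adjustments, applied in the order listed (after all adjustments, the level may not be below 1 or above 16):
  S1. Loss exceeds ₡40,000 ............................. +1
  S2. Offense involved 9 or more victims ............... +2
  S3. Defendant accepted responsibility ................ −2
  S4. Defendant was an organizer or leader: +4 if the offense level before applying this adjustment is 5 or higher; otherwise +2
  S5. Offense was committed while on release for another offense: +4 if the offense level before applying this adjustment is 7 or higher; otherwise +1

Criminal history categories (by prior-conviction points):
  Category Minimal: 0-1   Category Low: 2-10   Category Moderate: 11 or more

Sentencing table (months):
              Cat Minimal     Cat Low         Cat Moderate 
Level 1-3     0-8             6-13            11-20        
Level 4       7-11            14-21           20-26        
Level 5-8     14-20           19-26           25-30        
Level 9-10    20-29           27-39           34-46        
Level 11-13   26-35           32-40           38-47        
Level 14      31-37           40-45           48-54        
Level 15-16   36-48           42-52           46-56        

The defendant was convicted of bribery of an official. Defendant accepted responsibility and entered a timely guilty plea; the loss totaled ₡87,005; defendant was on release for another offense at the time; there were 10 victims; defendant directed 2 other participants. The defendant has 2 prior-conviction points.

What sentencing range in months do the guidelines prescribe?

Base offense level for bribery of an official: 12.
S1 applies: 12 + 1 = 13.
S2 applies: 13 + 2 = 15.
S3 applies: 15 − 2 = 13.
S4 applies (level before this adjustment is 13 ≥ 5, so +4): 13 + 4 = 17.
S5 applies (level before this adjustment is 17 ≥ 7, so +4): 17 + 4 = 21.
Level 21 exceeds the maximum of 16; capped at 16.
Final offense level: 16.
Criminal history: 2 prior points → Category Low (2-10).
Level 16 falls in the 15-16 band.
Grid: Level 15-16 × Category Low = 42-52 months.

42-52 months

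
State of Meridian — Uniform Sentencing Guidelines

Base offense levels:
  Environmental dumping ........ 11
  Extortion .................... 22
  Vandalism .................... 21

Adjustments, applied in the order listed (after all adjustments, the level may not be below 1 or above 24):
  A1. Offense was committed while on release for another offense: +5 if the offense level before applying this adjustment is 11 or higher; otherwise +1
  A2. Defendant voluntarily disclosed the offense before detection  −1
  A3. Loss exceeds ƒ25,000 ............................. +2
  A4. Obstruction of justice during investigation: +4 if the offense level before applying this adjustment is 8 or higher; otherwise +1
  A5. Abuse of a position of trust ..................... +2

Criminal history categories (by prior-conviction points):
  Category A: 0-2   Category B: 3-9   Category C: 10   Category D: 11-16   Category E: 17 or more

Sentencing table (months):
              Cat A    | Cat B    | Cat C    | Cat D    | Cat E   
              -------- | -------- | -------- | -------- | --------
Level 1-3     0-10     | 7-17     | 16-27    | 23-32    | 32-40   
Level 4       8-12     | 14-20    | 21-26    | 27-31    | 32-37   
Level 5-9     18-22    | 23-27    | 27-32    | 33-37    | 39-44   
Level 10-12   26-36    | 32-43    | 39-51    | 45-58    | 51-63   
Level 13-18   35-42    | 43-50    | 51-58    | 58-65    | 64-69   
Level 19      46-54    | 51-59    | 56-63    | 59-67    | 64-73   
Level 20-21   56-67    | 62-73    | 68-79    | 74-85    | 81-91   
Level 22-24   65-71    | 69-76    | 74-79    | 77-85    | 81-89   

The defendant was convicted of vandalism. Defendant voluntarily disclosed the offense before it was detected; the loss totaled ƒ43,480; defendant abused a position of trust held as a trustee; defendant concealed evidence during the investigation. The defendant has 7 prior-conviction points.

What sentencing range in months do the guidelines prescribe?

69-76 months

Base offense level for vandalism: 21.
A1 does not apply.
A2 applies: 21 − 1 = 20.
A3 applies: 20 + 2 = 22.
A4 applies (level before this adjustment is 22 ≥ 8, so +4): 22 + 4 = 26.
A5 applies: 26 + 2 = 28.
Level 28 exceeds the maximum of 24; capped at 24.
Final offense level: 24.
Criminal history: 7 prior points → Category B (3-9).
Level 24 falls in the 22-24 band.
Grid: Level 22-24 × Category B = 69-76 months.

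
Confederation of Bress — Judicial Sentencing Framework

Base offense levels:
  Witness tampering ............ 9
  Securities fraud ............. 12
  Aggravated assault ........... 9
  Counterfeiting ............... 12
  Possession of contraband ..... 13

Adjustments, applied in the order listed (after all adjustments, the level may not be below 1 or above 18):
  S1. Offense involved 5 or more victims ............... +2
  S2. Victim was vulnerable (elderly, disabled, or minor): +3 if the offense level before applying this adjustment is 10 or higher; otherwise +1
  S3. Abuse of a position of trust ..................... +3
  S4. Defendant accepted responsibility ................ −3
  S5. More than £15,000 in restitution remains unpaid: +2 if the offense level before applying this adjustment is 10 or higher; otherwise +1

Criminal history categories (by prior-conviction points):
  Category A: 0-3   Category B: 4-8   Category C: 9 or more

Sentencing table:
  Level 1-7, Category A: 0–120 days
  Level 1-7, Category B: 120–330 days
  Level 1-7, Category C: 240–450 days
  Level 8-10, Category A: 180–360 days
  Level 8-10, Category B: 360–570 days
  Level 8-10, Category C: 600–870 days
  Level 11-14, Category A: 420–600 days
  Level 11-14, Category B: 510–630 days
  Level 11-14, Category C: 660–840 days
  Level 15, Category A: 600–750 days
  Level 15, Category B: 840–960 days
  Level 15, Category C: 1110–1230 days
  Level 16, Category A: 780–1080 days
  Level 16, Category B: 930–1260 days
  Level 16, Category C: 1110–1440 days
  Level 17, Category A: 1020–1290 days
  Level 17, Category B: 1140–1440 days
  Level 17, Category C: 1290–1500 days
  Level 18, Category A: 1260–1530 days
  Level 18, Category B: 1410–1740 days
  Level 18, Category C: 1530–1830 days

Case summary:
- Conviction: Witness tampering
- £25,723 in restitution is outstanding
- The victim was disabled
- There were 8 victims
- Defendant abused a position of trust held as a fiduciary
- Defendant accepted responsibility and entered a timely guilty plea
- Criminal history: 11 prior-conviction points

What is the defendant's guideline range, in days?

Base offense level for witness tampering: 9.
S1 applies: 9 + 2 = 11.
S2 applies (level before this adjustment is 11 ≥ 10, so +3): 11 + 3 = 14.
S3 applies: 14 + 3 = 17.
S4 applies: 17 − 3 = 14.
S5 applies (level before this adjustment is 14 ≥ 10, so +2): 14 + 2 = 16.
Final offense level: 16.
Criminal history: 11 prior points → Category C (9+).
Level 16 falls in the 16 band.
Grid: Level 16 × Category C = 1110-1440 days.

1110-1440 days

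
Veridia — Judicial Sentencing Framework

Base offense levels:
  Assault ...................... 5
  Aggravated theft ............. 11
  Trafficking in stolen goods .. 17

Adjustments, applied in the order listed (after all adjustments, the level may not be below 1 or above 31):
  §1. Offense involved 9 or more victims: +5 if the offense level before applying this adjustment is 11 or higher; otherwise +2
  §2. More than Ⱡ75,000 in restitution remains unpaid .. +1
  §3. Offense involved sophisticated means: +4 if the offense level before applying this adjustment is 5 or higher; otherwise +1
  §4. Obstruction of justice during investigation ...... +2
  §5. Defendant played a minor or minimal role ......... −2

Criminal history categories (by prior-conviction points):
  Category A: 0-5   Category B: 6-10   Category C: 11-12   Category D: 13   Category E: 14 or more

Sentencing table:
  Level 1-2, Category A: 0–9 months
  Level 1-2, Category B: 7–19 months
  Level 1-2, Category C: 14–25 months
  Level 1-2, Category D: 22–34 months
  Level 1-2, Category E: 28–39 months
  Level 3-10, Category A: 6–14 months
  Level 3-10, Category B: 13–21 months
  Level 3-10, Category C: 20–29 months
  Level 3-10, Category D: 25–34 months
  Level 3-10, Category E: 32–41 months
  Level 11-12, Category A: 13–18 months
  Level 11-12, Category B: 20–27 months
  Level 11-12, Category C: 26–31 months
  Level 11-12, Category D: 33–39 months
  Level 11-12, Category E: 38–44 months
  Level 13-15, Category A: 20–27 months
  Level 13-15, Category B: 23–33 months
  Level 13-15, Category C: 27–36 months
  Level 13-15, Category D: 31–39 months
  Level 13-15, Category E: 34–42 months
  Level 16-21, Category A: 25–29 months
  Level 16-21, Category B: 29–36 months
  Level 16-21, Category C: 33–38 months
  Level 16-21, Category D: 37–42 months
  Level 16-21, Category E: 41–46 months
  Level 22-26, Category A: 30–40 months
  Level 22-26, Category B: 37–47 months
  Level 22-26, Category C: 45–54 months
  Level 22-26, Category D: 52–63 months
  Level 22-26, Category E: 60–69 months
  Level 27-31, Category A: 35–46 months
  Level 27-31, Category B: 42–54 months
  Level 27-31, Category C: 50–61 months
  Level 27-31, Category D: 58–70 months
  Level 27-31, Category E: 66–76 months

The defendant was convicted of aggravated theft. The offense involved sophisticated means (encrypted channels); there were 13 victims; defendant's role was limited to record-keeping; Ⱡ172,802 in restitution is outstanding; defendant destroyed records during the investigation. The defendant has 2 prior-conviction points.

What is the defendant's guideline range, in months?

25-29 months

Base offense level for aggravated theft: 11.
§1 applies (level before this adjustment is 11 ≥ 11, so +5): 11 + 5 = 16.
§2 applies: 16 + 1 = 17.
§3 applies (level before this adjustment is 17 ≥ 5, so +4): 17 + 4 = 21.
§4 applies: 21 + 2 = 23.
§5 applies: 23 − 2 = 21.
Final offense level: 21.
Criminal history: 2 prior points → Category A (0-5).
Level 21 falls in the 16-21 band.
Grid: Level 16-21 × Category A = 25-29 months.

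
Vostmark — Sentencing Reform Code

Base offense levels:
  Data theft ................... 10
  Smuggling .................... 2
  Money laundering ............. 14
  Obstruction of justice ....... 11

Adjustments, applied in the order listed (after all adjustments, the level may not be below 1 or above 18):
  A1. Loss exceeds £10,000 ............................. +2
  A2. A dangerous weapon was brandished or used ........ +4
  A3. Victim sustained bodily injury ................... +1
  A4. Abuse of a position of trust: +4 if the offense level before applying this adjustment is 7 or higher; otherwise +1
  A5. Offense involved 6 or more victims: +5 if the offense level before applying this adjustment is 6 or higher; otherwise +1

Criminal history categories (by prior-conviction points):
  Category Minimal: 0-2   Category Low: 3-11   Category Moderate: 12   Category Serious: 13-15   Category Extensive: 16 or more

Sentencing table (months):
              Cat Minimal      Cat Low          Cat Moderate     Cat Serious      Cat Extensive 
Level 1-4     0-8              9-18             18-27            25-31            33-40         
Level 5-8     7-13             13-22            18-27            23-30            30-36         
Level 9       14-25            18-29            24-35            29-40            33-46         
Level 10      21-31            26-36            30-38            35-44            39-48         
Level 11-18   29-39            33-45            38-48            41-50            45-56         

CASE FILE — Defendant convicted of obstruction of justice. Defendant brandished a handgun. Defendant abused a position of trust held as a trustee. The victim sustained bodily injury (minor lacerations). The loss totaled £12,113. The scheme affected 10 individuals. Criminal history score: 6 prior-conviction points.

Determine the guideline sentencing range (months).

33-45 months

Base offense level for obstruction of justice: 11.
A1 applies: 11 + 2 = 13.
A2 applies: 13 + 4 = 17.
A3 applies: 17 + 1 = 18.
A4 applies (level before this adjustment is 18 ≥ 7, so +4): 18 + 4 = 22.
A5 applies (level before this adjustment is 22 ≥ 6, so +5): 22 + 5 = 27.
Level 27 exceeds the maximum of 18; capped at 18.
Final offense level: 18.
Criminal history: 6 prior points → Category Low (3-11).
Level 18 falls in the 11-18 band.
Grid: Level 11-18 × Category Low = 33-45 months.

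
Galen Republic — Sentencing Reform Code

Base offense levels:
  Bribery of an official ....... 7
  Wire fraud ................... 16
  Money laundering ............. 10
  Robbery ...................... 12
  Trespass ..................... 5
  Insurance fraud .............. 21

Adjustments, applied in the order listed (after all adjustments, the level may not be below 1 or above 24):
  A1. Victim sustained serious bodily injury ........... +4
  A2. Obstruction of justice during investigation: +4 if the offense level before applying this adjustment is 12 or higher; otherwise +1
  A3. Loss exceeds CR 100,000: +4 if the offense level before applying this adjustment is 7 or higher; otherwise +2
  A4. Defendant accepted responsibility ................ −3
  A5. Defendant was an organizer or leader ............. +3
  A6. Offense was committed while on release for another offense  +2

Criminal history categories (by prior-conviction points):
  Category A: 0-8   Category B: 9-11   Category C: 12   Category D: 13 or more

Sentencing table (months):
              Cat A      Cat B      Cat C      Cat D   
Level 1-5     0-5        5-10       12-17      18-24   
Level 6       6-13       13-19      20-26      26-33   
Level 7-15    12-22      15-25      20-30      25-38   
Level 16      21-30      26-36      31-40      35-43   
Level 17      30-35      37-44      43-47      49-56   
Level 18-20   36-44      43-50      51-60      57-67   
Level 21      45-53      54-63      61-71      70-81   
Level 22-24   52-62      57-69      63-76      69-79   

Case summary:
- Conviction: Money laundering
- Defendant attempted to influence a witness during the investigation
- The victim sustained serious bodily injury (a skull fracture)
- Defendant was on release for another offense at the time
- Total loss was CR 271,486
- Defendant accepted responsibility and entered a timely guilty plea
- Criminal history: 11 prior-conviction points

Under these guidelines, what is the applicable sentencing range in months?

54-63 months

Base offense level for money laundering: 10.
A1 applies: 10 + 4 = 14.
A2 applies (level before this adjustment is 14 ≥ 12, so +4): 14 + 4 = 18.
A3 applies (level before this adjustment is 18 ≥ 7, so +4): 18 + 4 = 22.
A4 applies: 22 − 3 = 19.
A6 applies: 19 + 2 = 21.
Final offense level: 21.
Criminal history: 11 prior points → Category B (9-11).
Level 21 falls in the 21 band.
Grid: Level 21 × Category B = 54-63 months.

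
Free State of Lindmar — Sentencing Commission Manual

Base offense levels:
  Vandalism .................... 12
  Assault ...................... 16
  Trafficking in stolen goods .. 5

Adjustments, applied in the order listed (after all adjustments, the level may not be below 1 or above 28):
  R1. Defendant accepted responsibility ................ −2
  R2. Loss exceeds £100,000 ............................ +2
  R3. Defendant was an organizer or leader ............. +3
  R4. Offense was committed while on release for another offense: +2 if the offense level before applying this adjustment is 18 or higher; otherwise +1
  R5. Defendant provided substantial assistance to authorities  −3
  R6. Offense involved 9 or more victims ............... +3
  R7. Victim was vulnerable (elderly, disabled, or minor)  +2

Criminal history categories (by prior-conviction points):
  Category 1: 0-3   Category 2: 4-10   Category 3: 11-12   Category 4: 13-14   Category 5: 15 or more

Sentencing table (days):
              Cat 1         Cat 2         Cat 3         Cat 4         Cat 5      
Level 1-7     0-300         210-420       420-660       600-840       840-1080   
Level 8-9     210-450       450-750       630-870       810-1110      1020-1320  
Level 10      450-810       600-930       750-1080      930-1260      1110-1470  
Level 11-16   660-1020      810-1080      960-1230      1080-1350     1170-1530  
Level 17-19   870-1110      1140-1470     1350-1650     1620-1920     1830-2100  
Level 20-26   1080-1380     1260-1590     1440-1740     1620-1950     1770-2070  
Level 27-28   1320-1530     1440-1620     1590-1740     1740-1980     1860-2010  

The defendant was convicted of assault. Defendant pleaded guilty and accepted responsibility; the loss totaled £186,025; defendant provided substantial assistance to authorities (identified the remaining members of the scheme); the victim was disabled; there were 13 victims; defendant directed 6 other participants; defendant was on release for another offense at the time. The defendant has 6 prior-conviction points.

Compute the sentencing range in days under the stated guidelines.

1260-1590 days

Base offense level for assault: 16.
R1 applies: 16 − 2 = 14.
R2 applies: 14 + 2 = 16.
R3 applies: 16 + 3 = 19.
R4 applies (level before this adjustment is 19 ≥ 18, so +2): 19 + 2 = 21.
R5 applies: 21 − 3 = 18.
R6 applies: 18 + 3 = 21.
R7 applies: 21 + 2 = 23.
Final offense level: 23.
Criminal history: 6 prior points → Category 2 (4-10).
Level 23 falls in the 20-26 band.
Grid: Level 20-26 × Category 2 = 1260-1590 days.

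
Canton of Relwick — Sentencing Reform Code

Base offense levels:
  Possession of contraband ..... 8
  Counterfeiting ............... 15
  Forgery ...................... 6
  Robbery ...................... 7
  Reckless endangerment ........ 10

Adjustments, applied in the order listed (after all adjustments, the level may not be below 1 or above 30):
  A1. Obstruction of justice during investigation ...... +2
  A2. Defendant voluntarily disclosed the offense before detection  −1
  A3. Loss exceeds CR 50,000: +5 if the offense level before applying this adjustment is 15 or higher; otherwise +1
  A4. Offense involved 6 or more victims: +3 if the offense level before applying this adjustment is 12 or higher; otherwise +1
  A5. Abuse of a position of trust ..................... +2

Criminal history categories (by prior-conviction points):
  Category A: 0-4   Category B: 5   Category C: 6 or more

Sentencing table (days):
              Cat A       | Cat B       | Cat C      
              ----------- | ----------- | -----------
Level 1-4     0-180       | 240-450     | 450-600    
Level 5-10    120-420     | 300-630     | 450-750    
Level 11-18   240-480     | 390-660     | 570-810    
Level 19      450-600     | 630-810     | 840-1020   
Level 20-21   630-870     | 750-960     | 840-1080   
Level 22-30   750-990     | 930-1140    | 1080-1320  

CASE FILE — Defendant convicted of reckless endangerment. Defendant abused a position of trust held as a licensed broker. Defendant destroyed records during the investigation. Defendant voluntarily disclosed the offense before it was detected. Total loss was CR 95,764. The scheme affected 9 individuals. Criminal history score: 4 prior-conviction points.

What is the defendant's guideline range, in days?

Base offense level for reckless endangerment: 10.
A1 applies: 10 + 2 = 12.
A2 applies: 12 − 1 = 11.
A3 applies (level before this adjustment is 11 < 15, so +1): 11 + 1 = 12.
A4 applies (level before this adjustment is 12 ≥ 12, so +3): 12 + 3 = 15.
A5 applies: 15 + 2 = 17.
Final offense level: 17.
Criminal history: 4 prior points → Category A (0-4).
Level 17 falls in the 11-18 band.
Grid: Level 11-18 × Category A = 240-480 days.

240-480 days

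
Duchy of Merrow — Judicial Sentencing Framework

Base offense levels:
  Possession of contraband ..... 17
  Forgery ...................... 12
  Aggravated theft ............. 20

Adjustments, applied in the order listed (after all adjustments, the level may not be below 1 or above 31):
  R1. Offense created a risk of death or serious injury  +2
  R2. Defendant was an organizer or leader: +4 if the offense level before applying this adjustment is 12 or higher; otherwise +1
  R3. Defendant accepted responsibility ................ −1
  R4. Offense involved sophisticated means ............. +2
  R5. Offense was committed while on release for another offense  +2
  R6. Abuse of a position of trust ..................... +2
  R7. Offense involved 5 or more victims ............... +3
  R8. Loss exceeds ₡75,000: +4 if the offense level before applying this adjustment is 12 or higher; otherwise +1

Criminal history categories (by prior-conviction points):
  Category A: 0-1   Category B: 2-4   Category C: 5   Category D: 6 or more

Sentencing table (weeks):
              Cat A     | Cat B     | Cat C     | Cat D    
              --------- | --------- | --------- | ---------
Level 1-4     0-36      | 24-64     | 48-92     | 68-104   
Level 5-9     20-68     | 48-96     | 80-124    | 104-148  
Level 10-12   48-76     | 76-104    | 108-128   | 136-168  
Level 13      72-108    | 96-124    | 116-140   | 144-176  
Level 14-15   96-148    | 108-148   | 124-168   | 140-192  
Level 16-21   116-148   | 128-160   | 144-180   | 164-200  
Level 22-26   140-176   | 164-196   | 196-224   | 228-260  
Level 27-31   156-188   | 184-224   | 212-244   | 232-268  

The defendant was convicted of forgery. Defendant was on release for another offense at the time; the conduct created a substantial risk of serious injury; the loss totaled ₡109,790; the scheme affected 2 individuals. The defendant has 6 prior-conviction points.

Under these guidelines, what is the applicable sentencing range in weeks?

Base offense level for forgery: 12.
R1 applies: 12 + 2 = 14.
R2 does not apply.
R3 does not apply.
R4 does not apply.
R5 applies: 14 + 2 = 16.
R6 does not apply.
R8 applies (level before this adjustment is 16 ≥ 12, so +4): 16 + 4 = 20.
Final offense level: 20.
Criminal history: 6 prior points → Category D (6+).
Level 20 falls in the 16-21 band.
Grid: Level 16-21 × Category D = 164-200 weeks.

164-200 weeks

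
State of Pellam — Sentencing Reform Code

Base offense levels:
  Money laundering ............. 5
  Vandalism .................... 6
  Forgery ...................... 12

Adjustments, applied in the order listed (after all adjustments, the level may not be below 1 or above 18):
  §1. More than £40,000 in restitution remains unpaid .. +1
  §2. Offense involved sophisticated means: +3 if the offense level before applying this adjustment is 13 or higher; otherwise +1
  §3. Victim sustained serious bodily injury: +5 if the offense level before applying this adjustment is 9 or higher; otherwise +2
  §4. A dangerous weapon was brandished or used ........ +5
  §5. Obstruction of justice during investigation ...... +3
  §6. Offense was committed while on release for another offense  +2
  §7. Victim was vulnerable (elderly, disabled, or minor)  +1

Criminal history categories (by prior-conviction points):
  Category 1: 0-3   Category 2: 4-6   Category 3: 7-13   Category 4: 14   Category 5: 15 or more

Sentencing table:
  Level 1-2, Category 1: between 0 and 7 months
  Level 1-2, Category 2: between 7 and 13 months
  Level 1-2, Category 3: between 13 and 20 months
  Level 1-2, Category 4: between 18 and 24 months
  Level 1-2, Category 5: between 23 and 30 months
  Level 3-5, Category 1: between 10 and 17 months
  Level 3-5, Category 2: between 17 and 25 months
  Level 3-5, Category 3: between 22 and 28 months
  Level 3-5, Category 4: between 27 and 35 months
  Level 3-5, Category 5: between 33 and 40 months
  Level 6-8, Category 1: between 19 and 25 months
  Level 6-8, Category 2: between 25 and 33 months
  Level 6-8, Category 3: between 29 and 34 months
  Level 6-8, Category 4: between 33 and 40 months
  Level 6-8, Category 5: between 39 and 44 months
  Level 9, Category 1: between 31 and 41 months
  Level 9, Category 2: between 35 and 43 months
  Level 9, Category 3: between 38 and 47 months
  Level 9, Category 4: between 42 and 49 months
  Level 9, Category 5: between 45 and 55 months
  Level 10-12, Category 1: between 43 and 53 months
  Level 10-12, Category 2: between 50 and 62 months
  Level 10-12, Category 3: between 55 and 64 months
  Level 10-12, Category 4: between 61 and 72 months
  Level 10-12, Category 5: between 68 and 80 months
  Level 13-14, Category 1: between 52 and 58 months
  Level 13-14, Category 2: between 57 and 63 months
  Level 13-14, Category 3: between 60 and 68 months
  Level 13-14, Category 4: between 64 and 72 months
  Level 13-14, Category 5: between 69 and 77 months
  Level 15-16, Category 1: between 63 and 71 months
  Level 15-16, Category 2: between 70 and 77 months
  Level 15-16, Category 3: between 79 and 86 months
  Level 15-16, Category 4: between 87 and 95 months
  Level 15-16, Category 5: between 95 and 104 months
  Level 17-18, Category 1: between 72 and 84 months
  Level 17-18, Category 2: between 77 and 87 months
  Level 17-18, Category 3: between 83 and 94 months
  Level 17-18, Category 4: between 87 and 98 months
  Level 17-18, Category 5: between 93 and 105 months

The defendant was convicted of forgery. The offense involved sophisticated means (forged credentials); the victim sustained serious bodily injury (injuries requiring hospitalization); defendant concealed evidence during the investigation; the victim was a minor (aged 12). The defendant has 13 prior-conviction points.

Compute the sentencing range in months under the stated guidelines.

Base offense level for forgery: 12.
§2 applies (level before this adjustment is 12 < 13, so +1): 12 + 1 = 13.
§3 applies (level before this adjustment is 13 ≥ 9, so +5): 13 + 5 = 18.
§5 applies: 18 + 3 = 21.
§7 applies: 21 + 1 = 22.
Level 22 exceeds the maximum of 18; capped at 18.
Final offense level: 18.
Criminal history: 13 prior points → Category 3 (7-13).
Level 18 falls in the 17-18 band.
Grid: Level 17-18 × Category 3 = 83-94 months.

83-94 months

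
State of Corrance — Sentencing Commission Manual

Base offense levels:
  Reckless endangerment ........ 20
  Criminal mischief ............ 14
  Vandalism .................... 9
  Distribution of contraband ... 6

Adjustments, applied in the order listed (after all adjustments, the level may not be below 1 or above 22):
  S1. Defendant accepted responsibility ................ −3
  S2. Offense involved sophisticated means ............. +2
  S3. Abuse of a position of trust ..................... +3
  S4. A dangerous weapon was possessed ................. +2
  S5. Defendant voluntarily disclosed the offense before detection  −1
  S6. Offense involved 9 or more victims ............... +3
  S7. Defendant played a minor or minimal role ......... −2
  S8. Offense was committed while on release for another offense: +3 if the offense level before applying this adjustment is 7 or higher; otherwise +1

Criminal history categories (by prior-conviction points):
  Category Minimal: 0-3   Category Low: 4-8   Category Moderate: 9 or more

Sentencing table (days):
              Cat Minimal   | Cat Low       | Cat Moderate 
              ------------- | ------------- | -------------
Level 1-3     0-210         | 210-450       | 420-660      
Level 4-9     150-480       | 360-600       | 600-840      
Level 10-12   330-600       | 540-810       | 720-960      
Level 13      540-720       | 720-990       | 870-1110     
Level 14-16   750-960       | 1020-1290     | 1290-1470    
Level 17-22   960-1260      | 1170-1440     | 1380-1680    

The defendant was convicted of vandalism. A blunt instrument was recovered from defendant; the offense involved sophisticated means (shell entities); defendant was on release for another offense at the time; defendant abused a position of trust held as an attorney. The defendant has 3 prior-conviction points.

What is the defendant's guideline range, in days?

Base offense level for vandalism: 9.
S2 applies: 9 + 2 = 11.
S3 applies: 11 + 3 = 14.
S4 applies: 14 + 2 = 16.
S5 does not apply.
S8 applies (level before this adjustment is 16 ≥ 7, so +3): 16 + 3 = 19.
Final offense level: 19.
Criminal history: 3 prior points → Category Minimal (0-3).
Level 19 falls in the 17-22 band.
Grid: Level 17-22 × Category Minimal = 960-1260 days.

960-1260 days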